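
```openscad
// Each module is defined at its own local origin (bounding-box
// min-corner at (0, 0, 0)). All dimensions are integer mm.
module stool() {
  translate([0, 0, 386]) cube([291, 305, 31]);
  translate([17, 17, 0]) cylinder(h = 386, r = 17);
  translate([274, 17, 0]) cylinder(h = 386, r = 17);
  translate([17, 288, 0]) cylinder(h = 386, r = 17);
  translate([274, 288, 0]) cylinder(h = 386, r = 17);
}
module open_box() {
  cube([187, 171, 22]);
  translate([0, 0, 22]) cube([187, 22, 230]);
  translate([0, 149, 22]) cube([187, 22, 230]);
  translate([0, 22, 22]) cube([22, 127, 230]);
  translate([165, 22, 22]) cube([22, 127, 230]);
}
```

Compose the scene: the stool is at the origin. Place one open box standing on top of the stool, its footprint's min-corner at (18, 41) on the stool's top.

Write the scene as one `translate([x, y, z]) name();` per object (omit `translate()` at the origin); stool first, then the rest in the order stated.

stool();
translate([18, 41, 417]) open_box();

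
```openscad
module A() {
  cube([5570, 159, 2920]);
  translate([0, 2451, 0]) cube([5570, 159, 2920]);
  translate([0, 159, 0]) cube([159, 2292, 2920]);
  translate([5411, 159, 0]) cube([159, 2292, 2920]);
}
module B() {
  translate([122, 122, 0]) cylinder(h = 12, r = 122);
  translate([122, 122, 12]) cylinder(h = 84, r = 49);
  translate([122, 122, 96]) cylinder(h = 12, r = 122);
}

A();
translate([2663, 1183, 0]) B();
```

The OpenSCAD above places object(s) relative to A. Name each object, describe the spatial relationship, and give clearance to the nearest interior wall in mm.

A is a house frame. B is a spool. The spool sits inside the house frame, centred. The clearance to the nearest interior wall is 1024 mm.

Clearances: x = 2504, y = 1024; minimum 1024 mm.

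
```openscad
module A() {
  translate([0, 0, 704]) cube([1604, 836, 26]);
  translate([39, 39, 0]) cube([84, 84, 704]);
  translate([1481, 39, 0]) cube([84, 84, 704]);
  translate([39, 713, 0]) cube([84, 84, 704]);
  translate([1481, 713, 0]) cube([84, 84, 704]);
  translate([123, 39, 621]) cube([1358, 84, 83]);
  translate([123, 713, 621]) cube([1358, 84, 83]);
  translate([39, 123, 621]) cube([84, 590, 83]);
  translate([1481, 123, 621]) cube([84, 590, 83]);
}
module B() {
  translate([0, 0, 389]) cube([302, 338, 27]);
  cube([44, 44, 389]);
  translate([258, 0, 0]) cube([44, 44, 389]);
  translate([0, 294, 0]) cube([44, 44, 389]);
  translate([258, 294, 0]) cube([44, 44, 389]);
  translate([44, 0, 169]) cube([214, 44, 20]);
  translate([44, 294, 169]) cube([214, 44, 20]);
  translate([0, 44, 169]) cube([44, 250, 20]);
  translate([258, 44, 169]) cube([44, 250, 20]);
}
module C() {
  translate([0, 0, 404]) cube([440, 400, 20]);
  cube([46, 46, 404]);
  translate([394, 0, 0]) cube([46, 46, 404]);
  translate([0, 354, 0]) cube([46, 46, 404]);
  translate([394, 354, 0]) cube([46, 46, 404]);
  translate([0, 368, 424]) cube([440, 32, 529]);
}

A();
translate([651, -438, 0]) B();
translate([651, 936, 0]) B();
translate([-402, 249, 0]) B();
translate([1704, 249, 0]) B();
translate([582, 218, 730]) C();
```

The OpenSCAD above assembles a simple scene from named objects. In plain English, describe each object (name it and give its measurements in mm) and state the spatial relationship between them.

A is a table: top 1604 mm (x) × 836 mm (y), 26 mm thick, upper face at z = 730 mm, on four 84×84 mm square legs, each inset 39 mm from the nearest pair of top edges, running from z = 0 to the bottom of the top. Four apron rails, 84 mm thick and 83 mm tall, run between adjacent legs with their top edges flush with the underside of the top and their outer faces flush with the legs' outer faces.

B is a four-legged stool. The seat is 302×338 mm, 27 mm thick, top at z = 416 mm. It stands on four square legs, each 44×44 mm in cross-section, from z = 0 to the seat underside, each flush with a corner of the seat. Four stretchers, 44 mm wide and 20 mm tall, connect adjacent legs with their undersides at z = 169 mm, each running between the inner faces of the legs it joins and aligned with the legs' outer faces on the other axis.

C is a chair. The seat is a 440×400×20 mm slab with its top at z = 424 mm, on four 46×46 mm corner legs (flush with the seat edges, standing on z = 0). A flat backrest 32 mm thick, 529 mm tall, spans the full seat width and rises from the seat top along its +y edge, rear face flush with the rear of the seat.

Four stools sit around the table at the −y, +y, −x, +x sides. The chair is on top of the table, centred.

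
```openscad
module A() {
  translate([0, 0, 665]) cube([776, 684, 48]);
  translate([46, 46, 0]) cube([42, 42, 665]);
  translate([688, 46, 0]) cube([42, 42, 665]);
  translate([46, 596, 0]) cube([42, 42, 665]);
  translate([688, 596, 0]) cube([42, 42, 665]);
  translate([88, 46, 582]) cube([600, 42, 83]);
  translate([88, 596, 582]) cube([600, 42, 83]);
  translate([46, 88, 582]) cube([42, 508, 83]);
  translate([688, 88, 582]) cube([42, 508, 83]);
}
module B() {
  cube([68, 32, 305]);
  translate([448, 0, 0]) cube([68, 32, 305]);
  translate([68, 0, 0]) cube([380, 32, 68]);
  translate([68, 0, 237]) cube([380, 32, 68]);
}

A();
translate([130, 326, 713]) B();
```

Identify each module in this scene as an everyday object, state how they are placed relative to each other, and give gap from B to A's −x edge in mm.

The picture frame's min-x is at 130; the table's min-x is 0; gap = 130 mm.

A is a table. B is a picture frame. The picture frame is on top of the table, centred. The gap from the picture frame to the table's −x edge is 130 mm.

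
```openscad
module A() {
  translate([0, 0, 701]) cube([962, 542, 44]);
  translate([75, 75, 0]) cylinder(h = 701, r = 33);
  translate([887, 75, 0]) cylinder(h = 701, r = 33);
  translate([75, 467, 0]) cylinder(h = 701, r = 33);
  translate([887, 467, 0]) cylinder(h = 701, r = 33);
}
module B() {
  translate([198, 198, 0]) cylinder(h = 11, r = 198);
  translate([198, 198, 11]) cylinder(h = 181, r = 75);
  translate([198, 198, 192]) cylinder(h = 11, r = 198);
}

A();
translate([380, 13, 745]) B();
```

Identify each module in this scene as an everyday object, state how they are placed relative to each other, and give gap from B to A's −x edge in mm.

The spool's min-x is at 380; the table's min-x is 0; gap = 380 mm.

A is a table. B is a spool. The spool is on top of the table. The gap from the spool to the table's −x edge is 380 mm.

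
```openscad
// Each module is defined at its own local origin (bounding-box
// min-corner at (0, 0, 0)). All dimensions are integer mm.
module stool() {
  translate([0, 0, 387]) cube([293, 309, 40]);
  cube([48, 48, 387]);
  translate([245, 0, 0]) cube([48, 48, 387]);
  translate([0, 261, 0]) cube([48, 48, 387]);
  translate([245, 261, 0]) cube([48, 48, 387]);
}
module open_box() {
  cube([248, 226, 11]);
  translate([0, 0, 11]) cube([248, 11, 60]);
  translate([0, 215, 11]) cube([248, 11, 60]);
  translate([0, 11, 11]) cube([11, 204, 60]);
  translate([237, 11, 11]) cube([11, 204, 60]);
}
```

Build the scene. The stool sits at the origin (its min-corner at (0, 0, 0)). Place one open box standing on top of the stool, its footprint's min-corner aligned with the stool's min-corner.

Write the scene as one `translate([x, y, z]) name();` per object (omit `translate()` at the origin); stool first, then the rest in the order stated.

stool();
translate([0, 0, 427]) open_box();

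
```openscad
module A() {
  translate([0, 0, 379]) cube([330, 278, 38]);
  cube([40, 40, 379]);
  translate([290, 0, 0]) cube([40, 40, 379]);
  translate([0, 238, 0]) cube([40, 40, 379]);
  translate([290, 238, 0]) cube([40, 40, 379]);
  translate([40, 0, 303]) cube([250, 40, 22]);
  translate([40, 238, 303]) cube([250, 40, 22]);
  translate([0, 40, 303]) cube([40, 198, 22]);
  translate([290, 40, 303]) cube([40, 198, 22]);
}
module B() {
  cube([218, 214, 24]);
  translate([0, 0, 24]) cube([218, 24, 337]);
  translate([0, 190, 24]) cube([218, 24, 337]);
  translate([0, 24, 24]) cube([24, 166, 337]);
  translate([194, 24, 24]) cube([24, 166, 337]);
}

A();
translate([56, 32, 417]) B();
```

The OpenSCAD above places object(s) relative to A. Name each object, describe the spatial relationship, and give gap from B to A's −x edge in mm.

A is a stool. B is an open box. The open box is on top of the stool, centred. The gap from the open box to the stool's −x edge is 56 mm.

The open box's min-x is at 56; the stool's min-x is 0; gap = 56 mm.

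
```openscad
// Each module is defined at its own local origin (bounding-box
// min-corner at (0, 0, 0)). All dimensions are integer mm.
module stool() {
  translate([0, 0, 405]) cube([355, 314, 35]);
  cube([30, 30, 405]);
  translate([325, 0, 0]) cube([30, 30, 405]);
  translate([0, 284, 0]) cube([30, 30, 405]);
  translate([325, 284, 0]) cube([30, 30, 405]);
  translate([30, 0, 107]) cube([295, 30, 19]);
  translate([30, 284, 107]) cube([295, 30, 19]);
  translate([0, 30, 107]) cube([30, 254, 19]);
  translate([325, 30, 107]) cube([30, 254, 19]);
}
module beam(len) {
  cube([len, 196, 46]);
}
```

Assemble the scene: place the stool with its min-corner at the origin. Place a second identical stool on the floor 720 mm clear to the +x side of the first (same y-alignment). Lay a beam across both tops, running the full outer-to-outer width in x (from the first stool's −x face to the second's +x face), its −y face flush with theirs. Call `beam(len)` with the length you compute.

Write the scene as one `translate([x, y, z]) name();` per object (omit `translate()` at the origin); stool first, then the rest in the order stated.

stool();
translate([1075, 0, 0]) stool();
translate([0, 0, 440]) beam(1430);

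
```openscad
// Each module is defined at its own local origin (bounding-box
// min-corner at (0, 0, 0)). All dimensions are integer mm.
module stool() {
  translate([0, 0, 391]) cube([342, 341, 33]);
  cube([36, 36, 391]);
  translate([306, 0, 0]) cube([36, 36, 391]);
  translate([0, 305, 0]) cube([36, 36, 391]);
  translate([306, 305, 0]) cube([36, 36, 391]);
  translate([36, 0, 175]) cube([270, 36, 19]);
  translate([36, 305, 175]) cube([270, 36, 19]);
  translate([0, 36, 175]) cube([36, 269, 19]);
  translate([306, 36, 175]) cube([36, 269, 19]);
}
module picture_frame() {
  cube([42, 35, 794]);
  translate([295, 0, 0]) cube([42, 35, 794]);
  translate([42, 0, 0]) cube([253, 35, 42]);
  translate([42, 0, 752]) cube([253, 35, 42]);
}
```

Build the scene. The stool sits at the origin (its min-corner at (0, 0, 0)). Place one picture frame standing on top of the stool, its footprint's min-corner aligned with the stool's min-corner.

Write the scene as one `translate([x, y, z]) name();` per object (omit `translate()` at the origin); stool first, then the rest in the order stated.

stool();
translate([0, 0, 424]) picture_frame();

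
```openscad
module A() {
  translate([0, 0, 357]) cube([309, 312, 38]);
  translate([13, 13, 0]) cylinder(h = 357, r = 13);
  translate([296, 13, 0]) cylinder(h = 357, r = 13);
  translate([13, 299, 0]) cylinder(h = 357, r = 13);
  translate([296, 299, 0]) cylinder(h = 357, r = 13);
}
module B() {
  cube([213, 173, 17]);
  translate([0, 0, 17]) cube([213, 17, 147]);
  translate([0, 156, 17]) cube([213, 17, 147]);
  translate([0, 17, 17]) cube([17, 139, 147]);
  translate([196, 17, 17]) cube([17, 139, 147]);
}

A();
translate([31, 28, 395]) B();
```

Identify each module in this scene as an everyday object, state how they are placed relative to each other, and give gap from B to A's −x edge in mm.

The open box's min-x is at 31; the stool's min-x is 0; gap = 31 mm.

A is a stool. B is an open box. The open box is on top of the stool. The gap from the open box to the stool's −x edge is 31 mm.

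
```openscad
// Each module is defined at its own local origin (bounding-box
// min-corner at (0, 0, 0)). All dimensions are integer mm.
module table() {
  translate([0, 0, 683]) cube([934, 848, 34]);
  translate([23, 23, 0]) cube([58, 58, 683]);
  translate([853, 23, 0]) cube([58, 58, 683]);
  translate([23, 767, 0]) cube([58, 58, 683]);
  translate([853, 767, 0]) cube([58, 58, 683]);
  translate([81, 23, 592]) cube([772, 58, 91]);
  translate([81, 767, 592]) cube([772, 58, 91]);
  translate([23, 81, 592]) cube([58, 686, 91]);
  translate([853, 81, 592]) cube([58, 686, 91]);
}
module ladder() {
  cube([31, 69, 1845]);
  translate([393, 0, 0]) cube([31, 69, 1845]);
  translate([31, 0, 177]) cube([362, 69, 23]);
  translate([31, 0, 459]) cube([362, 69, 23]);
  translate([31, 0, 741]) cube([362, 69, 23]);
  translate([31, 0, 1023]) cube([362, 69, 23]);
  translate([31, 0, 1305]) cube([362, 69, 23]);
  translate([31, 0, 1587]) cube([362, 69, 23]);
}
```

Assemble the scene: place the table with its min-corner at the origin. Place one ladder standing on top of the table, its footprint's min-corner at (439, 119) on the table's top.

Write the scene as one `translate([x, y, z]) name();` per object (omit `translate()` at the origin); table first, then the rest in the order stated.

table();
translate([439, 119, 717]) ladder();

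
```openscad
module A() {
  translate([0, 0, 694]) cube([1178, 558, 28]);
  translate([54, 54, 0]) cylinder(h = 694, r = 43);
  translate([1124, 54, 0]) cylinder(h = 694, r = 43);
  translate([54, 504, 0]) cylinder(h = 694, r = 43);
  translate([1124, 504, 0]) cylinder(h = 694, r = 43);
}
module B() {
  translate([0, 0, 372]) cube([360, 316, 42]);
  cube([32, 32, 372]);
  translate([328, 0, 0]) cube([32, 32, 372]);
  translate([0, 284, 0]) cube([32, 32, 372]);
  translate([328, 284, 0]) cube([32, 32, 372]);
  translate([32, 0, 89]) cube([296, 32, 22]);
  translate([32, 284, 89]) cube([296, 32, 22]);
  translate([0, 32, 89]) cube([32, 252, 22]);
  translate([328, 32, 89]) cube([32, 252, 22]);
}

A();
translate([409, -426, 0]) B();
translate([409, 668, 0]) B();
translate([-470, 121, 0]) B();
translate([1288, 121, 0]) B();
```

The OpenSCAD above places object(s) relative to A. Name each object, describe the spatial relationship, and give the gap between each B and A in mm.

A is a table. B is a stool. Four stools sit around the table at the −y, +y, −x, +x sides. The gap between each stool and the table is 110 mm.

Each stool's nearest face is 110 mm from the table's bounding box.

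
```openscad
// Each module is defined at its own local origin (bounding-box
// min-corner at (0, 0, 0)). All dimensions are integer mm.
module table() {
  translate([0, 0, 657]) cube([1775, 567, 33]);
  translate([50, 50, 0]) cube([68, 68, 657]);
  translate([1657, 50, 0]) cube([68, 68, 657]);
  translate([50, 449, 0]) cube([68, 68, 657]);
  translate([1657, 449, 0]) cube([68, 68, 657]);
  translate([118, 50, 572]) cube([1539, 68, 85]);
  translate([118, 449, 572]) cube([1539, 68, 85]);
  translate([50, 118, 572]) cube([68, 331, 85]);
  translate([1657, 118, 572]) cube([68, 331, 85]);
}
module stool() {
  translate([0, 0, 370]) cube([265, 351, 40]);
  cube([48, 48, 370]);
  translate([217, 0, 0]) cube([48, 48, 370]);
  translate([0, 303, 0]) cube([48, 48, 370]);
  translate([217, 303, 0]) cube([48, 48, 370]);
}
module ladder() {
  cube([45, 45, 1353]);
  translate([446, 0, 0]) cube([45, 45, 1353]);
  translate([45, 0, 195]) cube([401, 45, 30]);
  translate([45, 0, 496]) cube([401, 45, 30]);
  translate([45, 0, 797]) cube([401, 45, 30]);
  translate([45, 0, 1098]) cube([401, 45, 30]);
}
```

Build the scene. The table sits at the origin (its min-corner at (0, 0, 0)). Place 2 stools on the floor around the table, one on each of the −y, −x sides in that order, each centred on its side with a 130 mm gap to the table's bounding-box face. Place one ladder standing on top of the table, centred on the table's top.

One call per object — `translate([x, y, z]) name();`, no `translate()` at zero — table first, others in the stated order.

table();
translate([755, -481, 0]) stool();
translate([-395, 108, 0]) stool();
translate([642, 261, 690]) ladder();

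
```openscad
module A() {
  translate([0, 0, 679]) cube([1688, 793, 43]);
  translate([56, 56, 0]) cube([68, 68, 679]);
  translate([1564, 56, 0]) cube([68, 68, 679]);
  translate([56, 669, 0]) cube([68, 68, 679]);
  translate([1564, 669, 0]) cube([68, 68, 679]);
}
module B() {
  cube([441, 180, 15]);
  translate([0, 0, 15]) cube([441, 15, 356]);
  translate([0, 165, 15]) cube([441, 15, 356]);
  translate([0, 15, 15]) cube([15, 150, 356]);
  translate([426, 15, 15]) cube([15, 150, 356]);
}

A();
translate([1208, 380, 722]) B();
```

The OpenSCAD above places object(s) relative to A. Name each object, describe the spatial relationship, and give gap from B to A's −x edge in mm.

A is a table. B is an open box. The open box is on top of the table. The gap from the open box to the table's −x edge is 1208 mm.

The open box's min-x is at 1208; the table's min-x is 0; gap = 1208 mm.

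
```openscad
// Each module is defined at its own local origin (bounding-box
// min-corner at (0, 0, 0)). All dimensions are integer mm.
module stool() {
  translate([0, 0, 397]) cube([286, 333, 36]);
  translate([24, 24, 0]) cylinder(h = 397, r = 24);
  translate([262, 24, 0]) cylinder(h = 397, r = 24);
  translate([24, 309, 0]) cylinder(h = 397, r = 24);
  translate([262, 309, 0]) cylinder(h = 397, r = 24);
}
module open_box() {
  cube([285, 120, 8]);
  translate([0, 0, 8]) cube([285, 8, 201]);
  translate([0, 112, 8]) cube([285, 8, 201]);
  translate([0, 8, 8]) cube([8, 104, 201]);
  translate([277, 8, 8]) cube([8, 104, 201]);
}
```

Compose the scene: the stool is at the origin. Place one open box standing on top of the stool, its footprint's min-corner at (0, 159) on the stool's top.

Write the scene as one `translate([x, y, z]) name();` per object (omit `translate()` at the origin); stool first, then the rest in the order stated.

stool();
translate([0, 159, 433]) open_box();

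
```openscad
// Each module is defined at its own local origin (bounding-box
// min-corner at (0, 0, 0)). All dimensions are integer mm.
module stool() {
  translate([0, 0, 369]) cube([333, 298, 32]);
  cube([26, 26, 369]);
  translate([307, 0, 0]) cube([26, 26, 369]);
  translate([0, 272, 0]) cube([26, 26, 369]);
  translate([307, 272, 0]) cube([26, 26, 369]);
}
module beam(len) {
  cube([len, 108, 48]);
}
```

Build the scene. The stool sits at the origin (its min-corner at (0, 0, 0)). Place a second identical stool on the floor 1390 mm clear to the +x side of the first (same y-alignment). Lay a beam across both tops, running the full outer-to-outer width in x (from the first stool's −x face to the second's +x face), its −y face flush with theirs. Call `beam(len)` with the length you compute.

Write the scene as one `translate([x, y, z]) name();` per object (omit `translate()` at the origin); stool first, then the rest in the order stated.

stool();
translate([1723, 0, 0]) stool();
translate([0, 0, 401]) beam(2056);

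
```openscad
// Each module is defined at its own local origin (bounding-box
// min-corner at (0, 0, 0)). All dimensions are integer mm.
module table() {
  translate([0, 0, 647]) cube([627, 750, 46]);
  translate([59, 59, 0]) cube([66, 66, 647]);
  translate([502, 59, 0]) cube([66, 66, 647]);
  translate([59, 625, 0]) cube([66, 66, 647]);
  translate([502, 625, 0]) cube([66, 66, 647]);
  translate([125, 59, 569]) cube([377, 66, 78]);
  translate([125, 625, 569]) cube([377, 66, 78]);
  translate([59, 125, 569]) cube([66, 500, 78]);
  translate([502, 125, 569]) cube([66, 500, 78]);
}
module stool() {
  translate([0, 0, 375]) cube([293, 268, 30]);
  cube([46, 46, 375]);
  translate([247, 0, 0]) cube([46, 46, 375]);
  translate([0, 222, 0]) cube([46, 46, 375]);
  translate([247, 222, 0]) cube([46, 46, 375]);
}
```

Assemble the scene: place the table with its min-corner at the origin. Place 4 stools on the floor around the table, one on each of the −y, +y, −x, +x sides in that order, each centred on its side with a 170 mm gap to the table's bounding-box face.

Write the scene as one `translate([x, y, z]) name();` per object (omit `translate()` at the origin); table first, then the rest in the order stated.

table();
translate([167, -438, 0]) stool();
translate([167, 920, 0]) stool();
translate([-463, 241, 0]) stool();
translate([797, 241, 0]) stool();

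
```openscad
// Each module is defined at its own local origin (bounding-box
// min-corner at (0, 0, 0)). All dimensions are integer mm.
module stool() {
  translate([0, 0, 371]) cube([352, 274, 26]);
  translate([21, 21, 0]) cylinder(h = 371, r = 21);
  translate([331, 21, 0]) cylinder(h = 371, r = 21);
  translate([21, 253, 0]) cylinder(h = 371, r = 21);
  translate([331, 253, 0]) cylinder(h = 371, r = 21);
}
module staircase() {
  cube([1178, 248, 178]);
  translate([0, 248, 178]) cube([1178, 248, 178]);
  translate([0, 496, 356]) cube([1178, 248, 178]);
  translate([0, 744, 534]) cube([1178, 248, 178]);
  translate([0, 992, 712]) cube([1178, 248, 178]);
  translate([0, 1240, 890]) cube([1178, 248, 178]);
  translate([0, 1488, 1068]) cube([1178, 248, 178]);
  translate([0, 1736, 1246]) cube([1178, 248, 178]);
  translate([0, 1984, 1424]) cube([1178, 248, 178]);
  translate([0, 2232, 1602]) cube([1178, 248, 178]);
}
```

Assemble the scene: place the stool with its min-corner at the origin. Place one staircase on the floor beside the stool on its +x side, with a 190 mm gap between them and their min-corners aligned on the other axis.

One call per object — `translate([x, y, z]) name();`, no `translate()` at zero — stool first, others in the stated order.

stool();
translate([542, 0, 0]) staircase();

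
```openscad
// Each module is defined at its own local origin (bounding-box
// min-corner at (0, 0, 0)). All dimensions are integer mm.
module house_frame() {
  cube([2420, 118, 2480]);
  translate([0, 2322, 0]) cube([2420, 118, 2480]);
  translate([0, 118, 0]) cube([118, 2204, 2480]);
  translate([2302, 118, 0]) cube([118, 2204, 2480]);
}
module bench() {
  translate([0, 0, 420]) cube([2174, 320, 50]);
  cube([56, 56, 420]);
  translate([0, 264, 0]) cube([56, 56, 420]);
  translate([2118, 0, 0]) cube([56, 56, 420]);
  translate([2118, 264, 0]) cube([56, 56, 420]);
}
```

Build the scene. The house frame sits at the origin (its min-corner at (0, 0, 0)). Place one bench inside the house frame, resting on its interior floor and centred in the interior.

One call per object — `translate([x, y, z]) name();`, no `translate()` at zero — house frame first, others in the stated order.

house_frame();
translate([123, 1060, 0]) bench();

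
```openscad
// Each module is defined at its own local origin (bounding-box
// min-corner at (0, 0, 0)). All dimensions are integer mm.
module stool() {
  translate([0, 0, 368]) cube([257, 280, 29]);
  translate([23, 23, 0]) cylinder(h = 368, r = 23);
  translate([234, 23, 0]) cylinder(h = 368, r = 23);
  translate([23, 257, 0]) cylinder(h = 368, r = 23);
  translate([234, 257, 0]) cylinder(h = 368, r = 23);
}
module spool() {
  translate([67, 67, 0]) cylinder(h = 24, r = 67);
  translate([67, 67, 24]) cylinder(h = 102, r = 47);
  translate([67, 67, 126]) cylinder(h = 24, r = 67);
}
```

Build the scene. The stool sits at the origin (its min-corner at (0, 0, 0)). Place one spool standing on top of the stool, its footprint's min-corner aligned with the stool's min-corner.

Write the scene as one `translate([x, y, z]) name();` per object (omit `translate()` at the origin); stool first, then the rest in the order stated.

stool();
translate([0, 0, 397]) spool();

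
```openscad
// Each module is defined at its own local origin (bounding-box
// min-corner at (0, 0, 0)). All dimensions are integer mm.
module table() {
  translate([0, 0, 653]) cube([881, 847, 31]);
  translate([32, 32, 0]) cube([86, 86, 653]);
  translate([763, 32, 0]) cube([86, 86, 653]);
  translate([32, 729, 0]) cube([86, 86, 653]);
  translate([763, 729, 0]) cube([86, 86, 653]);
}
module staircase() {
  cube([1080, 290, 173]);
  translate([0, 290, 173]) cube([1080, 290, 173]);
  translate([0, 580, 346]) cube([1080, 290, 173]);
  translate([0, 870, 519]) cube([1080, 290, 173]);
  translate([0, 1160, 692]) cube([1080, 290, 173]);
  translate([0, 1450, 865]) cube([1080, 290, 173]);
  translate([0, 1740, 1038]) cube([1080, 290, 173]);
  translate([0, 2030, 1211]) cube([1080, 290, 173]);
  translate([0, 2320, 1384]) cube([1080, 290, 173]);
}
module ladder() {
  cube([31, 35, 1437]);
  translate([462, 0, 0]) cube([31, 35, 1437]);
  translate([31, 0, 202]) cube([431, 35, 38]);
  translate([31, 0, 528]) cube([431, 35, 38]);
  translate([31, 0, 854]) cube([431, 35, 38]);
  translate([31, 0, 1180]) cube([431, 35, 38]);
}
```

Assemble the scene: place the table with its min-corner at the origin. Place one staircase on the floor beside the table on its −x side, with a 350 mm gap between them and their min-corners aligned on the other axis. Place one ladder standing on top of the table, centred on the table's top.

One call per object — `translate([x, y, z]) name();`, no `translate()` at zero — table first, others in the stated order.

table();
translate([-1430, 0, 0]) staircase();
translate([194, 406, 684]) ladder();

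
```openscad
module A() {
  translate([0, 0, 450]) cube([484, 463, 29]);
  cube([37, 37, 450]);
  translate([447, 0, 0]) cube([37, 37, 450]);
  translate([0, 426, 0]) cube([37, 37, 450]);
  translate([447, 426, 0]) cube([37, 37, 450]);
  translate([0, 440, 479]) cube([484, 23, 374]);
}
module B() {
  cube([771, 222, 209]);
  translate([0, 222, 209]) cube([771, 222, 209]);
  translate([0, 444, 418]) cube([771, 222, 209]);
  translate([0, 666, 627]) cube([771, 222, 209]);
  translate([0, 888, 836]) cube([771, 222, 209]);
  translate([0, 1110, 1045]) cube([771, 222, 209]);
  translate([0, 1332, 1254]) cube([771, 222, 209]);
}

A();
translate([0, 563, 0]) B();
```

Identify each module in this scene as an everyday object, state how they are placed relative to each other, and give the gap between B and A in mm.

A is a chair. B is a staircase. The staircase is on the floor beside the chair on its +y side. The gap between the staircase and the chair is 100 mm.

The staircase's nearest face is 100 mm from the chair's +y face.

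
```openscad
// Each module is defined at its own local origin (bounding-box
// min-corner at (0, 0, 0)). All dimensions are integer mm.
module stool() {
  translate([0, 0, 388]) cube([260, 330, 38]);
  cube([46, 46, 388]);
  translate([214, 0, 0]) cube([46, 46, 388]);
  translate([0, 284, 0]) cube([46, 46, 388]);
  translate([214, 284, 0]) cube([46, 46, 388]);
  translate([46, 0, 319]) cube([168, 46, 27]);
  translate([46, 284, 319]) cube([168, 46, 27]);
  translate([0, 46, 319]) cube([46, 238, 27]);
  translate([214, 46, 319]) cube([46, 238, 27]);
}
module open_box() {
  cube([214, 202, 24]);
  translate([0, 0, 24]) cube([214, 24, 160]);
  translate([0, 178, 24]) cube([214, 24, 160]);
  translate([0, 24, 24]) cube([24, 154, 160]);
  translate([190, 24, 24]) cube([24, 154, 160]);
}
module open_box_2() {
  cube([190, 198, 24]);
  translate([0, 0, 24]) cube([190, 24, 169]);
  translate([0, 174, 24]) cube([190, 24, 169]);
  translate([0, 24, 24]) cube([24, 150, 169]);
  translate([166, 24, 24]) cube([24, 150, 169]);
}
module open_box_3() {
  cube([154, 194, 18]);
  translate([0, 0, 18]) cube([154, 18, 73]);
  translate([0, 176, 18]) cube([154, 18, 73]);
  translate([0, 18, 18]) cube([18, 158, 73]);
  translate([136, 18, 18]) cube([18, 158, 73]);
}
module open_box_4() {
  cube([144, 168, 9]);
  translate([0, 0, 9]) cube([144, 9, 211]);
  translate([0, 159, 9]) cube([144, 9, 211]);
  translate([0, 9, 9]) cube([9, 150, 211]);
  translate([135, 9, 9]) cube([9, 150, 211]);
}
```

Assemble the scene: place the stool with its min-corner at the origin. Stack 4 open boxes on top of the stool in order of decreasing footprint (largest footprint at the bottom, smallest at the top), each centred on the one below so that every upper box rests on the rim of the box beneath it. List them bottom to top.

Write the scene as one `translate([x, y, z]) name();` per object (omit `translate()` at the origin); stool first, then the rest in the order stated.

stool();
translate([23, 64, 426]) open_box();
translate([35, 66, 610]) open_box_2();
translate([53, 68, 803]) open_box_3();
translate([58, 81, 894]) open_box_4();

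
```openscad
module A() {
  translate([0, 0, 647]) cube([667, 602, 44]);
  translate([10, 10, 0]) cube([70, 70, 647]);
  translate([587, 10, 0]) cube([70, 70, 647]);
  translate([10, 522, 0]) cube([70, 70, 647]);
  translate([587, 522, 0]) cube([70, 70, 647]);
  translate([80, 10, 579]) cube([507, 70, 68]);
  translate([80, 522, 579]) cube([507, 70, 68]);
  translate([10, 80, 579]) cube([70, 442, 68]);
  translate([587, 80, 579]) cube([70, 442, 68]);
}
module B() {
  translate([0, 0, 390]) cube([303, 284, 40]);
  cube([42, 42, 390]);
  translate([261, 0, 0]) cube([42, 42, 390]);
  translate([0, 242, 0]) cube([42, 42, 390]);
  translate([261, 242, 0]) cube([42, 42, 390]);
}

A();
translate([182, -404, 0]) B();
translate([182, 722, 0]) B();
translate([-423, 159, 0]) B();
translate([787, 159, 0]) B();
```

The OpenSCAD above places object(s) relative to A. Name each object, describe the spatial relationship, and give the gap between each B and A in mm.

Each stool's nearest face is 120 mm from the table's bounding box.

A is a table. B is a stool. Four stools sit around the table at the −y, +y, −x, +x sides. The gap between each stool and the table is 120 mm.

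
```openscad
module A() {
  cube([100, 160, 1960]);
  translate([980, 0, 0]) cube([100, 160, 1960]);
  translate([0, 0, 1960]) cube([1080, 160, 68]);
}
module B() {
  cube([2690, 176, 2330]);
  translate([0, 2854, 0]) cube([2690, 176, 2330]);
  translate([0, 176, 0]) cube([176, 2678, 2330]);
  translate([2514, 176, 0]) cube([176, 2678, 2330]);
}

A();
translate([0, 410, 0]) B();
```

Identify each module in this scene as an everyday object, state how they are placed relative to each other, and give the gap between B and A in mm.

The house frame's nearest face is 250 mm from the door frame's +y face.

A is a door frame. B is a house frame. The house frame is on the floor beside the door frame on its +y side. The gap between the house frame and the door frame is 250 mm.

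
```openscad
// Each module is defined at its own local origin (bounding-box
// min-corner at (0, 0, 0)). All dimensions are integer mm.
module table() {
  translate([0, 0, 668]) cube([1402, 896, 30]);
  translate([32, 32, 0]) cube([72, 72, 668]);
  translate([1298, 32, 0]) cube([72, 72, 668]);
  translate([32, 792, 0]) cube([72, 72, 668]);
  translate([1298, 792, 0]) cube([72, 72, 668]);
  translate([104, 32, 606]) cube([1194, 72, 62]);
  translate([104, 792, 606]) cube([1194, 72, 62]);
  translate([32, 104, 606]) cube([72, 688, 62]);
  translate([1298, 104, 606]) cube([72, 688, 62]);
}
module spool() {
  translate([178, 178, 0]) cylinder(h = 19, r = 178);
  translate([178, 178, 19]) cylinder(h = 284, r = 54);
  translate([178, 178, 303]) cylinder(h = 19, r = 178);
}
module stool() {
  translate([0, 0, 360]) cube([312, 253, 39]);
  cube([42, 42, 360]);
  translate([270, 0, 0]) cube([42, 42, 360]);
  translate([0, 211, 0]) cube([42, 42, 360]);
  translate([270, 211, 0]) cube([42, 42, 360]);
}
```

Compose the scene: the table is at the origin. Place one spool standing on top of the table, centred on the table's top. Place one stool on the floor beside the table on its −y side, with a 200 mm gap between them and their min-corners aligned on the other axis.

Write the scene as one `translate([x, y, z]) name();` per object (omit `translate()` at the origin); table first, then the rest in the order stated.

table();
translate([523, 270, 698]) spool();
translate([0, -453, 0]) stool();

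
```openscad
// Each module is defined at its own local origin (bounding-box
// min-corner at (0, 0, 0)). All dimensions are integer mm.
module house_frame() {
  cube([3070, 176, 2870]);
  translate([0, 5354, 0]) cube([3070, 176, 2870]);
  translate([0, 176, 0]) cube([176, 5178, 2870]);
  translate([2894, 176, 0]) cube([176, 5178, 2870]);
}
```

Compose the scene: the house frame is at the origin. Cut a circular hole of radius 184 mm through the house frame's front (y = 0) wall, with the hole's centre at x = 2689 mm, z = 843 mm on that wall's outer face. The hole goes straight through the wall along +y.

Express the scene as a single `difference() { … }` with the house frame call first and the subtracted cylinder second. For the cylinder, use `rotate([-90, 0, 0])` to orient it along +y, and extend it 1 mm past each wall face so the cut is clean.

difference() {
  house_frame();
  translate([2689, -1, 843]) rotate([-90, 0, 0]) cylinder(h = 178, r = 184);
}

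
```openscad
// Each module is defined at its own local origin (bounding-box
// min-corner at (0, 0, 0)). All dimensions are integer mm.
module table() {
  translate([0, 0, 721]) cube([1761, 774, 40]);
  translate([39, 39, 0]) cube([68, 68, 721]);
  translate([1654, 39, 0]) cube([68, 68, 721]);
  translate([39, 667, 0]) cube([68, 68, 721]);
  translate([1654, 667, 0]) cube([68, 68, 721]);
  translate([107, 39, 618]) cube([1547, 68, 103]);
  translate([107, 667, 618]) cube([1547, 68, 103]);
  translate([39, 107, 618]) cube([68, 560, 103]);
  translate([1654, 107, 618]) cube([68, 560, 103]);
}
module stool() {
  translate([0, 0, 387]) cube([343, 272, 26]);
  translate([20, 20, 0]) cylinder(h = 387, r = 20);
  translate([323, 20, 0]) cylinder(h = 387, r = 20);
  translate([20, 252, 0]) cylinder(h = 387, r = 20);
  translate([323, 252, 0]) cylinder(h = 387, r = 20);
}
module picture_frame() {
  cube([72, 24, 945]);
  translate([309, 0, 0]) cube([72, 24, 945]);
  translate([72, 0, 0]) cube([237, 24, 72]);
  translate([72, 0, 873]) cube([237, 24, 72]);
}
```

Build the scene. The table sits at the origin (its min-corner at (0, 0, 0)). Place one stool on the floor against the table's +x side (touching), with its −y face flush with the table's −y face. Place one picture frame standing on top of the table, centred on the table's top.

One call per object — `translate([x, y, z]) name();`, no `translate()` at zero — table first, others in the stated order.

table();
translate([1761, 0, 0]) stool();
translate([690, 375, 761]) picture_frame();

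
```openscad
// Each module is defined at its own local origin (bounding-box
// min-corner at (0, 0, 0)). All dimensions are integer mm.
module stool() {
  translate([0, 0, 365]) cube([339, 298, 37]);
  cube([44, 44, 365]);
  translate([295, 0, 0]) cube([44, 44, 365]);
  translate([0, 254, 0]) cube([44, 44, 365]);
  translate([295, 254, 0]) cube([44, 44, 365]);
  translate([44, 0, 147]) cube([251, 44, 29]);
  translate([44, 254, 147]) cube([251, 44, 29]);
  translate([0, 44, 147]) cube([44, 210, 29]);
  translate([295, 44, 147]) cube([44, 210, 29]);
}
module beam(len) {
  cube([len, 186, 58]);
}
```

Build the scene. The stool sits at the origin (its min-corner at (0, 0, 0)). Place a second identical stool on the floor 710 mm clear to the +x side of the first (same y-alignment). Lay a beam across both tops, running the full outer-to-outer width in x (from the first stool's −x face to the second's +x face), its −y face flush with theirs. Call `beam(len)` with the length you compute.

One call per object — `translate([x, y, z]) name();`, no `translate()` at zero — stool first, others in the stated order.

stool();
translate([1049, 0, 0]) stool();
translate([0, 0, 402]) beam(1388);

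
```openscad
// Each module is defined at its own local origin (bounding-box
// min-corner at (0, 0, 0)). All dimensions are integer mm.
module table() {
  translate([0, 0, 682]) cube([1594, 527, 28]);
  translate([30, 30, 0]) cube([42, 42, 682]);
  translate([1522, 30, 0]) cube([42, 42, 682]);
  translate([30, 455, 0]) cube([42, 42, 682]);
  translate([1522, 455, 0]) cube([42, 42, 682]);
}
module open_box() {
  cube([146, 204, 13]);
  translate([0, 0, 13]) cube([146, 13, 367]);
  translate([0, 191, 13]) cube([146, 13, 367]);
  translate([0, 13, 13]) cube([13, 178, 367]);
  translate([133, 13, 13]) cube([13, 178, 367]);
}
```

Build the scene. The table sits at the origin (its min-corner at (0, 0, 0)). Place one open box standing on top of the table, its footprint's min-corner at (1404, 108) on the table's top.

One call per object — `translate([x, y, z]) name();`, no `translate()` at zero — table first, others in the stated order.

table();
translate([1404, 108, 710]) open_box();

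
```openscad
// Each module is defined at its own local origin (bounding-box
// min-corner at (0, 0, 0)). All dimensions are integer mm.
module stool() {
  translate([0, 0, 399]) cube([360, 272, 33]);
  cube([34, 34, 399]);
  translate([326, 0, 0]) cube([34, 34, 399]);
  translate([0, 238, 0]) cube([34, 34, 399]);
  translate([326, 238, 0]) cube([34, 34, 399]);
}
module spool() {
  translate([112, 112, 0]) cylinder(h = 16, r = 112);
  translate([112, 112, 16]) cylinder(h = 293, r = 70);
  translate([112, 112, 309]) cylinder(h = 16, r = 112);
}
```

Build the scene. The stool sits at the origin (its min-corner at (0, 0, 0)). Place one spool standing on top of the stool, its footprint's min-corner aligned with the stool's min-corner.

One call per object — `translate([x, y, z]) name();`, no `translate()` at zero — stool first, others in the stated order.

stool();
translate([0, 0, 432]) spool();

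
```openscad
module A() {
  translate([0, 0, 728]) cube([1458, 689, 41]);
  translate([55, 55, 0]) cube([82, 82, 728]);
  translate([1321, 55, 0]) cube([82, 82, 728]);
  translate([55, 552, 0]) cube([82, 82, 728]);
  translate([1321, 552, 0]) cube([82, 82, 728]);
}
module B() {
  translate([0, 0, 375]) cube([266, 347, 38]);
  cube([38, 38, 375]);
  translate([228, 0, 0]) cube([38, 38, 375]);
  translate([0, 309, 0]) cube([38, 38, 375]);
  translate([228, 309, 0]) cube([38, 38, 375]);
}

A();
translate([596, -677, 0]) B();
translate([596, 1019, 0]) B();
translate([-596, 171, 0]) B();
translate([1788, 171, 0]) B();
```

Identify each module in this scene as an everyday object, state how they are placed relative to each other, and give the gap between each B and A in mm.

Each stool's nearest face is 330 mm from the table's bounding box.

A is a table. B is a stool. Four stools sit around the table at the −y, +y, −x, +x sides. The gap between each stool and the table is 330 mm.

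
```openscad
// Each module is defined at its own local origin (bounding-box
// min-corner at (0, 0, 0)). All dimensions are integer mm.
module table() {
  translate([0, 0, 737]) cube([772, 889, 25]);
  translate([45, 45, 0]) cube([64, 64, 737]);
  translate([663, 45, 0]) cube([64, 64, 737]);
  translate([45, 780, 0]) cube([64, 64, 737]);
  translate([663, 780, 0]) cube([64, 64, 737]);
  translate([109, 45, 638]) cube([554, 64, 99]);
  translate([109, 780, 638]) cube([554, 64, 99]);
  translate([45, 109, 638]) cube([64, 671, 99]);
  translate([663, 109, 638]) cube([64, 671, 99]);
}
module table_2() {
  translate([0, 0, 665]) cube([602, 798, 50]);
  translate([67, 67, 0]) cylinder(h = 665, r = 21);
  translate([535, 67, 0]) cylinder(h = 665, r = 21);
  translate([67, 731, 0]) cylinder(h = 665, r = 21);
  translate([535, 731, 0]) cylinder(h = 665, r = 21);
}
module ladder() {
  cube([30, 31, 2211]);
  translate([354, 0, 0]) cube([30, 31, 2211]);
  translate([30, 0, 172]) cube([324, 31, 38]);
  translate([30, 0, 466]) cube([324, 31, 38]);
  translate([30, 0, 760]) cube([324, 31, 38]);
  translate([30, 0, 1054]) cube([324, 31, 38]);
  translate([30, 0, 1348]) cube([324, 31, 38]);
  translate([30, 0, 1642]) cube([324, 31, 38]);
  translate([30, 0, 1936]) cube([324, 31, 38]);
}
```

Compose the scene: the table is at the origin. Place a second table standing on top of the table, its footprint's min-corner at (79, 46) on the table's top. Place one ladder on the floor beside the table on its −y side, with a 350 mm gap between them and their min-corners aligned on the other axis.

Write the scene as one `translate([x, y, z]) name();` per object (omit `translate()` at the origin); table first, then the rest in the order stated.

table();
translate([79, 46, 762]) table_2();
translate([0, -381, 0]) ladder();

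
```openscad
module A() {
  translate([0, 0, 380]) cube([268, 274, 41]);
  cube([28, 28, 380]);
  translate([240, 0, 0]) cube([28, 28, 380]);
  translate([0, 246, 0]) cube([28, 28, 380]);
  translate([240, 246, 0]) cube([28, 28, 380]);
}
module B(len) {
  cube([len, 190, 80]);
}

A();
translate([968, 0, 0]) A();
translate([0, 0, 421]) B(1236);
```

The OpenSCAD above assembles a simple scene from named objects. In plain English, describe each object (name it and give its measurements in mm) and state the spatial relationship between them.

A is a four-legged stool. The seat is a 268×274×41 mm slab whose top surface is at z = 421 mm; four square legs, each 28×28 mm in cross-section, run from the floor (z = 0) to the underside of the seat, each flush with a corner of the seat.

B is a rectangular beam 1236 mm long (x), 190 mm deep (y), 80 mm thick (z).

The beam spans the tops of two stools placed 700 mm apart, resting at z = 421 mm.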